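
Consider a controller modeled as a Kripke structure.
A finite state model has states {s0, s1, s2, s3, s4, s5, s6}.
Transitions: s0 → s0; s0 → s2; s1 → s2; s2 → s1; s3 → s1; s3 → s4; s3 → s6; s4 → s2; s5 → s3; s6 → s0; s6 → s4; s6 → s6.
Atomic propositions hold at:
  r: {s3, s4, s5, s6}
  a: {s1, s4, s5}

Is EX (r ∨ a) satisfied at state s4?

Sat(r ∨ a) = {s1, s3, s4, s5, s6}
Sat(EX (r ∨ a)) = {s : some successor in {s1, s3, s4, s5, s6}} = {s2, s3, s5, s6}
s4 ∉ Sat(EX (r ∨ a)) = {s2, s3, s5, s6}, so the formula does not hold at s4.

No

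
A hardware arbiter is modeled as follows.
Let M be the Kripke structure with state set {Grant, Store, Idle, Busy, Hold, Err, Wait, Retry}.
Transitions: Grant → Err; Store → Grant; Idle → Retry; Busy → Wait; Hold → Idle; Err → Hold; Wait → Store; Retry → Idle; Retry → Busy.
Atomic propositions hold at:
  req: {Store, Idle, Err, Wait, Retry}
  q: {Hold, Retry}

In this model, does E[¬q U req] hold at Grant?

Yes

Sat(¬q) = {Grant, Store, Idle, Busy, Err, Wait}
E[¬q U req]: least fixpoint, start Z0 = Sat(req) = {Store, Idle, Err, Wait, Retry}, add states in Sat(¬q) with some successor in Z. Z1 = {Grant, Store, Idle, Busy, Err, Wait, Retry}; fixed.
Sat(E[¬q U req]) = {Grant, Store, Idle, Busy, Err, Wait, Retry}
Grant ∈ Sat(E[¬q U req]) = {Grant, Store, Idle, Busy, Err, Wait, Retry}, so the formula holds at Grant.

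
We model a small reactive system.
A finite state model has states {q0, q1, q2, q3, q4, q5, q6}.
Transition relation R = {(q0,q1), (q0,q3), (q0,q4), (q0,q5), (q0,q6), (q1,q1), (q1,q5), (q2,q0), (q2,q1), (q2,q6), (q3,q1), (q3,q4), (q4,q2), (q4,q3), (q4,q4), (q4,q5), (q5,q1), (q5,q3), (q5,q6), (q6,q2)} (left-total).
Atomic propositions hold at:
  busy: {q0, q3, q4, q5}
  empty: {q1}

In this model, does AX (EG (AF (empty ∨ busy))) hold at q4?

Sat(empty ∨ busy) = {q0, q1, q3, q4, q5}
AF (empty ∨ busy): least fixpoint, start Z0 = {q0, q1, q3, q4, q5}, add states with every successor in Z. Already a fixed point.
Sat(AF (empty ∨ busy)) = {q0, q1, q3, q4, q5}
EG (AF (empty ∨ busy)): greatest fixpoint, start Z0 = {q0, q1, q3, q4, q5}, keep only states in Sat with some successor in Z. Already a fixed point.
Sat(EG (AF (empty ∨ busy))) = {q0, q1, q3, q4, q5}
Sat(AX (EG (AF (empty ∨ busy)))) = {s : every successor in {q0, q1, q3, q4, q5}} = {q1, q3}
q4 ∉ Sat(AX (EG (AF (empty ∨ busy)))) = {q1, q3}, so the formula does not hold at q4.

No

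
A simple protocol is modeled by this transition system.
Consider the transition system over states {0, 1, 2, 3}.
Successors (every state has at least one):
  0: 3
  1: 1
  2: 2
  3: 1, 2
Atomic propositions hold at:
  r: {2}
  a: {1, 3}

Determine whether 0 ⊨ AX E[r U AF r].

No

AF r: least fixpoint, start Z0 = {2}, add states with every successor in Z. Already a fixed point.
Sat(AF r) = {2}
E[r U AF r]: least fixpoint, start Z0 = Sat(AF r) = {2}, add states in Sat(r) with some successor in Z. Already a fixed point.
Sat(E[r U AF r]) = {2}
Sat(AX E[r U AF r]) = {s : every successor in {2}} = {2}
0 ∉ Sat(AX E[r U AF r]) = {2}, so the formula does not hold at 0.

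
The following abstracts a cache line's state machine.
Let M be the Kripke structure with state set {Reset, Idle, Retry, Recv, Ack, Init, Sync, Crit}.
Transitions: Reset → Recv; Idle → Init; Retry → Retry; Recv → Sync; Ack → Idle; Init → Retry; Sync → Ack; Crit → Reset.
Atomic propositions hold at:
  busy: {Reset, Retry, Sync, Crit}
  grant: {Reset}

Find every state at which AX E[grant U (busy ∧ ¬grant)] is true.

Sat(¬grant) = {Idle, Retry, Recv, Ack, Init, Sync, Crit}
Sat(busy ∧ ¬grant) = {Retry, Sync, Crit}
E[grant U (busy ∧ ¬grant)]: least fixpoint, start Z0 = Sat((busy ∧ ¬grant)) = {Retry, Sync, Crit}, add states in Sat(grant) with some successor in Z. Already a fixed point.
Sat(E[grant U (busy ∧ ¬grant)]) = {Retry, Sync, Crit}
Sat(AX E[grant U (busy ∧ ¬grant)]) = {s : every successor in {Retry, Sync, Crit}} = {Retry, Recv, Init}

{Retry, Recv, Init}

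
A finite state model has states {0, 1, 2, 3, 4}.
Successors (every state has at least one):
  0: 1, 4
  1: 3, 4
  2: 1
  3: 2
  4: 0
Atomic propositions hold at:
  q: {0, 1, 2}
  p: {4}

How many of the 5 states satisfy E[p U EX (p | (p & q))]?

3

Sat(p & q) = ∅
Sat(p | (p & q)) = {4}
Sat(EX (p | (p & q))) = {s : some successor in {4}} = {0, 1}
E[p U EX (p | (p & q))]: least fixpoint, start Z0 = Sat(EX (p | (p & q))) = {0, 1}, add states in Sat(p) with some successor in Z. Z1 = {0, 1, 4}; fixed.
Sat(E[p U EX (p | (p & q))]) = {0, 1, 4}
|Sat(E[p U EX (p | (p & q))])| = |{0, 1, 4}| = 3.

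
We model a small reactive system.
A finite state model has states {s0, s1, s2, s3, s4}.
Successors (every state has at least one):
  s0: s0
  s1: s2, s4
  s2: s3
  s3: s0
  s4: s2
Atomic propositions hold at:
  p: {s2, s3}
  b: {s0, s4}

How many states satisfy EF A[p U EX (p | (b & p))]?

Sat(b & p) = ∅
Sat(p | (b & p)) = {s2, s3}
Sat(EX (p | (b & p))) = {s : some successor in {s2, s3}} = {s1, s2, s4}
A[p U EX (p | (b & p))]: least fixpoint, start Z0 = Sat(EX (p | (b & p))) = {s1, s2, s4}, add states in Sat(p) with every successor in Z. Already a fixed point.
Sat(A[p U EX (p | (b & p))]) = {s1, s2, s4}
EF A[p U EX (p | (b & p))]: least fixpoint, start Z0 = {s1, s2, s4}, add states with some successor in Z. Already a fixed point.
Sat(EF A[p U EX (p | (b & p))]) = {s1, s2, s4}
|Sat(EF A[p U EX (p | (b & p))])| = |{s1, s2, s4}| = 3.

3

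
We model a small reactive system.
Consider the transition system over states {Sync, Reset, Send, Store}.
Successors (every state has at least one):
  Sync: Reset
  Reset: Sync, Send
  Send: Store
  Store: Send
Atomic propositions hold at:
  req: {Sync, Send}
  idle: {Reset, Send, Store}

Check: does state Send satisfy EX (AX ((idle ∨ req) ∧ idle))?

Sat(idle ∨ req) = {Sync, Reset, Send, Store}
Sat((idle ∨ req) ∧ idle) = {Reset, Send, Store}
Sat(AX ((idle ∨ req) ∧ idle)) = {s : every successor in {Reset, Send, Store}} = {Sync, Send, Store}
Sat(EX (AX ((idle ∨ req) ∧ idle))) = {s : some successor in {Sync, Send, Store}} = {Reset, Send, Store}
Send ∈ Sat(EX (AX ((idle ∨ req) ∧ idle))) = {Reset, Send, Store}, so the formula holds at Send.

Yes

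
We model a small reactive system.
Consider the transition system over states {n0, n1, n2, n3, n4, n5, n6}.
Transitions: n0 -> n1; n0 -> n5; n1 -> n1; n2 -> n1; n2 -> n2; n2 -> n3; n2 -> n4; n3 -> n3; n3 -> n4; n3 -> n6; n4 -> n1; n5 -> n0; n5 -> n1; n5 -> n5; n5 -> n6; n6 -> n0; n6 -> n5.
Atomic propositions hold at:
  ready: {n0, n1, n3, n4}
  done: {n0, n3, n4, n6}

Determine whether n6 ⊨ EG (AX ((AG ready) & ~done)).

AG ready: greatest fixpoint, start Z0 = {n0, n1, n3, n4}, keep only states in Sat with every successor in Z. Z1 = {n1, n4}; fixed.
Sat(AG ready) = {n1, n4}
Sat(~done) = {n1, n2, n5}
Sat((AG ready) & ~done) = {n1}
Sat(AX ((AG ready) & ~done)) = {s : every successor in {n1}} = {n1, n4}
EG (AX ((AG ready) & ~done)): greatest fixpoint, start Z0 = {n1, n4}, keep only states in Sat with some successor in Z. Already a fixed point.
Sat(EG (AX ((AG ready) & ~done))) = {n1, n4}
n6 ∉ Sat(EG (AX ((AG ready) & ~done))) = {n1, n4}, so the formula does not hold at n6.

No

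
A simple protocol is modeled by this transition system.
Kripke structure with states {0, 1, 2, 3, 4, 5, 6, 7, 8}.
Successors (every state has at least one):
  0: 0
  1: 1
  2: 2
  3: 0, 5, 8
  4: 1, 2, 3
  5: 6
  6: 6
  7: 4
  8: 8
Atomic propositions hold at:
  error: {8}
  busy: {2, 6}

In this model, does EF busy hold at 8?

No

EF busy: least fixpoint, start Z0 = {2, 6}, add states with some successor in Z. Z1 = {2, 4, 5, 6}; Z2 = {2, 3, 4, 5, 6, 7}; fixed.
Sat(EF busy) = {2, 3, 4, 5, 6, 7}
8 ∉ Sat(EF busy) = {2, 3, 4, 5, 6, 7}, so the formula does not hold at 8.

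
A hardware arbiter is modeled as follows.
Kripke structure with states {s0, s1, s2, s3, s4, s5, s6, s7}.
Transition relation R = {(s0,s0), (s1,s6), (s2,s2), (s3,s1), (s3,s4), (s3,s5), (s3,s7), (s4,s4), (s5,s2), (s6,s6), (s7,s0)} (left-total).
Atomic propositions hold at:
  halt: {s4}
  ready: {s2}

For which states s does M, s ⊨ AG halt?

AG halt: greatest fixpoint, start Z0 = {s4}, keep only states in Sat with every successor in Z. Already a fixed point.
Sat(AG halt) = {s4}

{s4}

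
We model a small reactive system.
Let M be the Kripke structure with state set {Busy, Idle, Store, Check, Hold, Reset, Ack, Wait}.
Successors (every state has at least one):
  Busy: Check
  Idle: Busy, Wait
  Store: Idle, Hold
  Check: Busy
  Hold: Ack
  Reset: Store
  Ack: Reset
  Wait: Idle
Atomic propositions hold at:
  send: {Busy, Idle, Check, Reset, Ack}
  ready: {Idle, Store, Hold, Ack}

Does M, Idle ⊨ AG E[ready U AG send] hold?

AG send: greatest fixpoint, start Z0 = {Busy, Idle, Check, Reset, Ack}, keep only states in Sat with every successor in Z. Z1 = {Busy, Check, Ack}; Z2 = {Busy, Check}; fixed.
Sat(AG send) = {Busy, Check}
E[ready U AG send]: least fixpoint, start Z0 = Sat(AG send) = {Busy, Check}, add states in Sat(ready) with some successor in Z. Z1 = {Busy, Idle, Check}; Z2 = {Busy, Idle, Store, Check}; fixed.
Sat(E[ready U AG send]) = {Busy, Idle, Store, Check}
AG E[ready U AG send]: greatest fixpoint, start Z0 = {Busy, Idle, Store, Check}, keep only states in Sat with every successor in Z. Z1 = {Busy, Check}; fixed.
Sat(AG E[ready U AG send]) = {Busy, Check}
Idle ∉ Sat(AG E[ready U AG send]) = {Busy, Check}, so the formula does not hold at Idle.

No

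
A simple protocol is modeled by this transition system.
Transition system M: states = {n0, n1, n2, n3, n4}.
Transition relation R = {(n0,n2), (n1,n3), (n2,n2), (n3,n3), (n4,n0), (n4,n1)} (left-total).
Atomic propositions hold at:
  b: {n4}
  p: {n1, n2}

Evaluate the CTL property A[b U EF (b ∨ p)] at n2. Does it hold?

Sat(b ∨ p) = {n1, n2, n4}
EF (b ∨ p): least fixpoint, start Z0 = {n1, n2, n4}, add states with some successor in Z. Z1 = {n0, n1, n2, n4}; fixed.
Sat(EF (b ∨ p)) = {n0, n1, n2, n4}
A[b U EF (b ∨ p)]: least fixpoint, start Z0 = Sat(EF (b ∨ p)) = {n0, n1, n2, n4}, add states in Sat(b) with every successor in Z. Already a fixed point.
Sat(A[b U EF (b ∨ p)]) = {n0, n1, n2, n4}
n2 ∈ Sat(A[b U EF (b ∨ p)]) = {n0, n1, n2, n4}, so the formula holds at n2.

Yes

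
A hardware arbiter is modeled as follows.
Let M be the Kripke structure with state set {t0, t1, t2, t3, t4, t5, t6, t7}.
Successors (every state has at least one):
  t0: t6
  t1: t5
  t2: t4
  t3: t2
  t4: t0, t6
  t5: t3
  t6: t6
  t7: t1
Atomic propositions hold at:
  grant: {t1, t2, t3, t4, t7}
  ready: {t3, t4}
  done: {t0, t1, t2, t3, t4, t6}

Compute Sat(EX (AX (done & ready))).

Sat(done & ready) = {t3, t4}
Sat(AX (done & ready)) = {s : every successor in {t3, t4}} = {t2, t5}
Sat(EX (AX (done & ready))) = {s : some successor in {t2, t5}} = {t1, t3}

{t1, t3}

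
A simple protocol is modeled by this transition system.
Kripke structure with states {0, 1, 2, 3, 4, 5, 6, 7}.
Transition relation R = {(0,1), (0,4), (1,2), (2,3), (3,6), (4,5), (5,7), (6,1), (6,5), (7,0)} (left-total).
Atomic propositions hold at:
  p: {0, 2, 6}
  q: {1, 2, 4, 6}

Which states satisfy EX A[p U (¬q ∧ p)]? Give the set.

Sat(¬q) = {0, 3, 5, 7}
Sat(¬q ∧ p) = {0}
A[p U (¬q ∧ p)]: least fixpoint, start Z0 = Sat((¬q ∧ p)) = {0}, add states in Sat(p) with every successor in Z. Already a fixed point.
Sat(A[p U (¬q ∧ p)]) = {0}
Sat(EX A[p U (¬q ∧ p)]) = {s : some successor in {0}} = {7}

{7}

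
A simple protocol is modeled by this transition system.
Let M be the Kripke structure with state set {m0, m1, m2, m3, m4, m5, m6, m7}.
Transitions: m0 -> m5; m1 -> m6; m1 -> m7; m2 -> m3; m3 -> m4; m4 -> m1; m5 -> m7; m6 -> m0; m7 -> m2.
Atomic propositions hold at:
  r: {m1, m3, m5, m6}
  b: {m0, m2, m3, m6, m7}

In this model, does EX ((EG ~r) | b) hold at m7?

Yes

Sat(~r) = {m0, m2, m4, m7}
EG ~r: greatest fixpoint, start Z0 = {m0, m2, m4, m7}, keep only states in Sat with some successor in Z. Z1 = {m7}; Z2 = ∅; fixed.
Sat(EG ~r) = ∅
Sat((EG ~r) | b) = {m0, m2, m3, m6, m7}
Sat(EX ((EG ~r) | b)) = {s : some successor in {m0, m2, m3, m6, m7}} = {m1, m2, m5, m6, m7}
m7 ∈ Sat(EX ((EG ~r) | b)) = {m1, m2, m5, m6, m7}, so the formula holds at m7.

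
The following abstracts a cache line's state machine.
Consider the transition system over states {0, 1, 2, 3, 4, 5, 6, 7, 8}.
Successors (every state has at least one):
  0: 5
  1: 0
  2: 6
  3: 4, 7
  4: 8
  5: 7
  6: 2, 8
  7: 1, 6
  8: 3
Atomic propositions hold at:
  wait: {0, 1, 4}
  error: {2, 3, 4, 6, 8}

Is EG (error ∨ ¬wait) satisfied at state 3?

Yes

Sat(¬wait) = {2, 3, 5, 6, 7, 8}
Sat(error ∨ ¬wait) = {2, 3, 4, 5, 6, 7, 8}
EG (error ∨ ¬wait): greatest fixpoint, start Z0 = {2, 3, 4, 5, 6, 7, 8}, keep only states in Sat with some successor in Z. Already a fixed point.
Sat(EG (error ∨ ¬wait)) = {2, 3, 4, 5, 6, 7, 8}
3 ∈ Sat(EG (error ∨ ¬wait)) = {2, 3, 4, 5, 6, 7, 8}, so the formula holds at 3.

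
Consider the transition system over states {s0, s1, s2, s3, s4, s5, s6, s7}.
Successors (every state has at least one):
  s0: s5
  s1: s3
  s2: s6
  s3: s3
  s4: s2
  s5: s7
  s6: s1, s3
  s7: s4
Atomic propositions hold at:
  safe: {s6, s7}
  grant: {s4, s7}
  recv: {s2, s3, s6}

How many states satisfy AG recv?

AG recv: greatest fixpoint, start Z0 = {s2, s3, s6}, keep only states in Sat with every successor in Z. Z1 = {s2, s3}; Z2 = {s3}; fixed.
Sat(AG recv) = {s3}
|Sat(AG recv)| = |{s3}| = 1.

1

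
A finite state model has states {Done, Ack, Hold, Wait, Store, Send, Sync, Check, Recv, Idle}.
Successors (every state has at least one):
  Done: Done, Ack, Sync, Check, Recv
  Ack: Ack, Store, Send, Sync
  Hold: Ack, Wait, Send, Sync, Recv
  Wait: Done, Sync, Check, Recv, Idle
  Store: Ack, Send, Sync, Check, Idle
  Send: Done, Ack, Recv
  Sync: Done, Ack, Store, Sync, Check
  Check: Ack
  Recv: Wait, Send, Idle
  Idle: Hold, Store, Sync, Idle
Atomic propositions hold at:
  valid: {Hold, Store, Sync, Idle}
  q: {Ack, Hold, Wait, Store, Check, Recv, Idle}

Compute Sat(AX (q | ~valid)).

{Send, Check, Recv}

Sat(~valid) = {Done, Ack, Wait, Send, Check, Recv}
Sat(q | ~valid) = {Done, Ack, Hold, Wait, Store, Send, Check, Recv, Idle}
Sat(AX (q | ~valid)) = {s : every successor in {Done, Ack, Hold, Wait, Store, Send, Check, Recv, Idle}} = {Send, Check, Recv}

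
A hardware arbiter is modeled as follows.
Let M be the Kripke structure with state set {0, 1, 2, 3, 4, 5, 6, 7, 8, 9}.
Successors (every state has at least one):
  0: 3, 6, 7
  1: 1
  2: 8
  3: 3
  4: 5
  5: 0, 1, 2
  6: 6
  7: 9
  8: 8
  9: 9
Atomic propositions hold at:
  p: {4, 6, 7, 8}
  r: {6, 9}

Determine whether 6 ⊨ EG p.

EG p: greatest fixpoint, start Z0 = {4, 6, 7, 8}, keep only states in Sat with some successor in Z. Z1 = {6, 8}; fixed.
Sat(EG p) = {6, 8}
6 ∈ Sat(EG p) = {6, 8}, so the formula holds at 6.

Yes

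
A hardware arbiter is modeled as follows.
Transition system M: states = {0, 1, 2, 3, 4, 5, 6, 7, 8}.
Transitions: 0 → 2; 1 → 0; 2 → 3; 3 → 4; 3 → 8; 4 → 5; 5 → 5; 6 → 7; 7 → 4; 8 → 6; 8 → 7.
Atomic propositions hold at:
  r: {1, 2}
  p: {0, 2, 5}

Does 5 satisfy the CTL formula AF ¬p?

Sat(¬p) = {1, 3, 4, 6, 7, 8}
AF ¬p: least fixpoint, start Z0 = {1, 3, 4, 6, 7, 8}, add states with every successor in Z. Z1 = {1, 2, 3, 4, 6, 7, 8}; Z2 = {0, 1, 2, 3, 4, 6, 7, 8}; fixed.
Sat(AF ¬p) = {0, 1, 2, 3, 4, 6, 7, 8}
5 ∉ Sat(AF ¬p) = {0, 1, 2, 3, 4, 6, 7, 8}, so the formula does not hold at 5.

No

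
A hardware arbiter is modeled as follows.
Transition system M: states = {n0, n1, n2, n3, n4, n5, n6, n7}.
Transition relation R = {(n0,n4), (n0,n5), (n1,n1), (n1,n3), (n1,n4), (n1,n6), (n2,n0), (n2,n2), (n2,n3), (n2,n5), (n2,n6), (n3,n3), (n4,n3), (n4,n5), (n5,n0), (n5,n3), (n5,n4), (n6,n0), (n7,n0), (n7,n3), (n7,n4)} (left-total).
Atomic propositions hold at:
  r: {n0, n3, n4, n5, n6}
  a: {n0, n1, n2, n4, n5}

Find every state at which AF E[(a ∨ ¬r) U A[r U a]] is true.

Sat(¬r) = {n1, n2, n7}
Sat(a ∨ ¬r) = {n0, n1, n2, n4, n5, n7}
A[r U a]: least fixpoint, start Z0 = Sat(a) = {n0, n1, n2, n4, n5}, add states in Sat(r) with every successor in Z. Z1 = {n0, n1, n2, n4, n5, n6}; fixed.
Sat(A[r U a]) = {n0, n1, n2, n4, n5, n6}
E[(a ∨ ¬r) U A[r U a]]: least fixpoint, start Z0 = Sat(A[r U a]) = {n0, n1, n2, n4, n5, n6}, add states in Sat(a ∨ ¬r) with some successor in Z. Z1 = {n0, n1, n2, n4, n5, n6, n7}; fixed.
Sat(E[(a ∨ ¬r) U A[r U a]]) = {n0, n1, n2, n4, n5, n6, n7}
AF E[(a ∨ ¬r) U A[r U a]]: least fixpoint, start Z0 = {n0, n1, n2, n4, n5, n6, n7}, add states with every successor in Z. Already a fixed point.
Sat(AF E[(a ∨ ¬r) U A[r U a]]) = {n0, n1, n2, n4, n5, n6, n7}

{n0, n1, n2, n4, n5, n6, n7}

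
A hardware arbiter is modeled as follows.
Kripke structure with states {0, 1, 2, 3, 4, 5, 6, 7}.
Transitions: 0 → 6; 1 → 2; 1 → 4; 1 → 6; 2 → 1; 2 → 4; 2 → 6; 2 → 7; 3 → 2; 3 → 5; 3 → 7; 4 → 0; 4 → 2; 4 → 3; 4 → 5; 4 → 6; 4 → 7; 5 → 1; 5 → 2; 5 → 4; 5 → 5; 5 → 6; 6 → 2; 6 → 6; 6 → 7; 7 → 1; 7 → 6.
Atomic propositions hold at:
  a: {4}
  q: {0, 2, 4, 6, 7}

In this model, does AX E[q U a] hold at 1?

Yes

E[q U a]: least fixpoint, start Z0 = Sat(a) = {4}, add states in Sat(q) with some successor in Z. Z1 = {2, 4}; Z2 = {2, 4, 6}; Z3 = {0, 2, 4, 6, 7}; fixed.
Sat(E[q U a]) = {0, 2, 4, 6, 7}
Sat(AX E[q U a]) = {s : every successor in {0, 2, 4, 6, 7}} = {0, 1, 6}
1 ∈ Sat(AX E[q U a]) = {0, 1, 6}, so the formula holds at 1.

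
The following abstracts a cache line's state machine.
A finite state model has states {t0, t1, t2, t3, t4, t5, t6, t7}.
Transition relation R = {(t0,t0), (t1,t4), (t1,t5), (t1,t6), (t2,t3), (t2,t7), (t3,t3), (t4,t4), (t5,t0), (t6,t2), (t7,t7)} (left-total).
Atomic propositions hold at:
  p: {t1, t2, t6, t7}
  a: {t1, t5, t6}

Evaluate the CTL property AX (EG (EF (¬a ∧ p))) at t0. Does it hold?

Sat(¬a) = {t0, t2, t3, t4, t7}
Sat(¬a ∧ p) = {t2, t7}
EF (¬a ∧ p): least fixpoint, start Z0 = {t2, t7}, add states with some successor in Z. Z1 = {t2, t6, t7}; Z2 = {t1, t2, t6, t7}; fixed.
Sat(EF (¬a ∧ p)) = {t1, t2, t6, t7}
EG (EF (¬a ∧ p)): greatest fixpoint, start Z0 = {t1, t2, t6, t7}, keep only states in Sat with some successor in Z. Already a fixed point.
Sat(EG (EF (¬a ∧ p))) = {t1, t2, t6, t7}
Sat(AX (EG (EF (¬a ∧ p)))) = {s : every successor in {t1, t2, t6, t7}} = {t6, t7}
t0 ∉ Sat(AX (EG (EF (¬a ∧ p)))) = {t6, t7}, so the formula does not hold at t0.

No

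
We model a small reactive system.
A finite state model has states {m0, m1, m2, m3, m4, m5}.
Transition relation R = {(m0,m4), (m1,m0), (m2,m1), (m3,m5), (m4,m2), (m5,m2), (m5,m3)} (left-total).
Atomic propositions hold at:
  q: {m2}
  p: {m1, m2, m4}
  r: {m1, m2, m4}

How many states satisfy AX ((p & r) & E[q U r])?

3

Sat(p & r) = {m1, m2, m4}
E[q U r]: least fixpoint, start Z0 = Sat(r) = {m1, m2, m4}, add states in Sat(q) with some successor in Z. Already a fixed point.
Sat(E[q U r]) = {m1, m2, m4}
Sat((p & r) & E[q U r]) = {m1, m2, m4}
Sat(AX ((p & r) & E[q U r])) = {s : every successor in {m1, m2, m4}} = {m0, m2, m4}
|Sat(AX ((p & r) & E[q U r]))| = |{m0, m2, m4}| = 3.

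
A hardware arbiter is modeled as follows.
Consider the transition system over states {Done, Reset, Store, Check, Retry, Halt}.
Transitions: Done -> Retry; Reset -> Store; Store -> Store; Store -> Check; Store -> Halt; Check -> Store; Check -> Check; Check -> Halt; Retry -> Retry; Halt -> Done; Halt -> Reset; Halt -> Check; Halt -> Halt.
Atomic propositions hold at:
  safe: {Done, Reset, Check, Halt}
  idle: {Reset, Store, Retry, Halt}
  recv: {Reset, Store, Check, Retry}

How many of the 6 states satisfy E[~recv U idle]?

Sat(~recv) = {Done, Halt}
E[~recv U idle]: least fixpoint, start Z0 = Sat(idle) = {Reset, Store, Retry, Halt}, add states in Sat(~recv) with some successor in Z. Z1 = {Done, Reset, Store, Retry, Halt}; fixed.
Sat(E[~recv U idle]) = {Done, Reset, Store, Retry, Halt}
|Sat(E[~recv U idle])| = |{Done, Reset, Store, Retry, Halt}| = 5.

5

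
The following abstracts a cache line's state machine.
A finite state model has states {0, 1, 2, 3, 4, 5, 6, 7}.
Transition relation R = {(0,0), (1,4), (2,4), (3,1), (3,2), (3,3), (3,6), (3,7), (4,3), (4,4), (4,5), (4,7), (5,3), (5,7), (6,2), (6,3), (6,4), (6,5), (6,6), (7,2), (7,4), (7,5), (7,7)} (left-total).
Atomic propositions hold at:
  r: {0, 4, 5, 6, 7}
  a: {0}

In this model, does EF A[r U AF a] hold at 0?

Yes

AF a: least fixpoint, start Z0 = {0}, add states with every successor in Z. Already a fixed point.
Sat(AF a) = {0}
A[r U AF a]: least fixpoint, start Z0 = Sat(AF a) = {0}, add states in Sat(r) with every successor in Z. Already a fixed point.
Sat(A[r U AF a]) = {0}
EF A[r U AF a]: least fixpoint, start Z0 = {0}, add states with some successor in Z. Already a fixed point.
Sat(EF A[r U AF a]) = {0}
0 ∈ Sat(EF A[r U AF a]) = {0}, so the formula holds at 0.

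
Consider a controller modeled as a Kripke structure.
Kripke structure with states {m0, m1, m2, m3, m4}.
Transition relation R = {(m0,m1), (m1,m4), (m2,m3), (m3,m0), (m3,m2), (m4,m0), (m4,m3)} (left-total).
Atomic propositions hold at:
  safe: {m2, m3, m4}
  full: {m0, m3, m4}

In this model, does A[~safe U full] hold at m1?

Sat(~safe) = {m0, m1}
A[~safe U full]: least fixpoint, start Z0 = Sat(full) = {m0, m3, m4}, add states in Sat(~safe) with every successor in Z. Z1 = {m0, m1, m3, m4}; fixed.
Sat(A[~safe U full]) = {m0, m1, m3, m4}
m1 ∈ Sat(A[~safe U full]) = {m0, m1, m3, m4}, so the formula holds at m1.

Yes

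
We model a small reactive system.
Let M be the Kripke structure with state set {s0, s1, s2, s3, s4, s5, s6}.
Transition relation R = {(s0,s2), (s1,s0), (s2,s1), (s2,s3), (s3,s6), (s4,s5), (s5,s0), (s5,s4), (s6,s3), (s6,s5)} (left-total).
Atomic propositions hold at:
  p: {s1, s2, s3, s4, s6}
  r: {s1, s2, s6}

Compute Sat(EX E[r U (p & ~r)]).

Sat(~r) = {s0, s3, s4, s5}
Sat(p & ~r) = {s3, s4}
E[r U (p & ~r)]: least fixpoint, start Z0 = Sat((p & ~r)) = {s3, s4}, add states in Sat(r) with some successor in Z. Z1 = {s2, s3, s4, s6}; fixed.
Sat(E[r U (p & ~r)]) = {s2, s3, s4, s6}
Sat(EX E[r U (p & ~r)]) = {s : some successor in {s2, s3, s4, s6}} = {s0, s2, s3, s5, s6}

{s0, s2, s3, s5, s6}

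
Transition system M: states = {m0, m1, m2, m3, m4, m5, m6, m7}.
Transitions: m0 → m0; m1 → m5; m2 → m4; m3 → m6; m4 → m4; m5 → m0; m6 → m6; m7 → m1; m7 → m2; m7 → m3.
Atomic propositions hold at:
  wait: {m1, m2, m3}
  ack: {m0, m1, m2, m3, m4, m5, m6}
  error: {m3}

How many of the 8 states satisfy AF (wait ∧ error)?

1

Sat(wait ∧ error) = {m3}
AF (wait ∧ error): least fixpoint, start Z0 = {m3}, add states with every successor in Z. Already a fixed point.
Sat(AF (wait ∧ error)) = {m3}
|Sat(AF (wait ∧ error))| = |{m3}| = 1.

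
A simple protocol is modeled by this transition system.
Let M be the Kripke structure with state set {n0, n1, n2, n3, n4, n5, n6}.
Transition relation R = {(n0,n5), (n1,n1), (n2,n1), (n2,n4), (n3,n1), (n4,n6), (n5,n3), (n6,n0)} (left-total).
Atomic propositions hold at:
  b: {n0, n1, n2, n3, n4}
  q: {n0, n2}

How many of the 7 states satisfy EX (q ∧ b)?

1

Sat(q ∧ b) = {n0, n2}
Sat(EX (q ∧ b)) = {s : some successor in {n0, n2}} = {n6}
|Sat(EX (q ∧ b))| = |{n6}| = 1.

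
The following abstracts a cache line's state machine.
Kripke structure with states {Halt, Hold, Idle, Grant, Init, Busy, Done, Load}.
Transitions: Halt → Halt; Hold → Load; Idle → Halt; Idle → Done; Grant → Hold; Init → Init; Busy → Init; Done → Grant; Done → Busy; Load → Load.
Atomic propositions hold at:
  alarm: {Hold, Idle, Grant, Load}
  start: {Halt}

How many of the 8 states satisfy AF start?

AF start: least fixpoint, start Z0 = {Halt}, add states with every successor in Z. Already a fixed point.
Sat(AF start) = {Halt}
|Sat(AF start)| = |{Halt}| = 1.

1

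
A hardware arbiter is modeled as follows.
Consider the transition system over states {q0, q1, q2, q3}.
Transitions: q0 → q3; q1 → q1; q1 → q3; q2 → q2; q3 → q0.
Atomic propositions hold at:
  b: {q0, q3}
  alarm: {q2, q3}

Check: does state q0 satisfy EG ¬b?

No

Sat(¬b) = {q1, q2}
EG ¬b: greatest fixpoint, start Z0 = {q1, q2}, keep only states in Sat with some successor in Z. Already a fixed point.
Sat(EG ¬b) = {q1, q2}
q0 ∉ Sat(EG ¬b) = {q1, q2}, so the formula does not hold at q0.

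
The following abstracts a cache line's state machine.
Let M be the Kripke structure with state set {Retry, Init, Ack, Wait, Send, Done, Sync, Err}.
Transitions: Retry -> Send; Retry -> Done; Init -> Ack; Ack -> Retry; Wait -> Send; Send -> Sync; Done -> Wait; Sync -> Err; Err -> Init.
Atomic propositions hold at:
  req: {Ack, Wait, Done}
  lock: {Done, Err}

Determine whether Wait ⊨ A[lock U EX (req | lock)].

Sat(req | lock) = {Ack, Wait, Done, Err}
Sat(EX (req | lock)) = {s : some successor in {Ack, Wait, Done, Err}} = {Retry, Init, Done, Sync}
A[lock U EX (req | lock)]: least fixpoint, start Z0 = Sat(EX (req | lock)) = {Retry, Init, Done, Sync}, add states in Sat(lock) with every successor in Z. Z1 = {Retry, Init, Done, Sync, Err}; fixed.
Sat(A[lock U EX (req | lock)]) = {Retry, Init, Done, Sync, Err}
Wait ∉ Sat(A[lock U EX (req | lock)]) = {Retry, Init, Done, Sync, Err}, so the formula does not hold at Wait.

No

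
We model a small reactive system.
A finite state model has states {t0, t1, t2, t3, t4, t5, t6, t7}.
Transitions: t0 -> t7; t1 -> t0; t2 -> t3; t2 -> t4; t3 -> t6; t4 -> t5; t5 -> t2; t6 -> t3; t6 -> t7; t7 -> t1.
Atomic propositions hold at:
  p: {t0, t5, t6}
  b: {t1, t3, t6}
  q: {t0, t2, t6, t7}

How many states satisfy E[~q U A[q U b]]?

Sat(~q) = {t1, t3, t4, t5}
A[q U b]: least fixpoint, start Z0 = Sat(b) = {t1, t3, t6}, add states in Sat(q) with every successor in Z. Z1 = {t1, t3, t6, t7}; Z2 = {t0, t1, t3, t6, t7}; fixed.
Sat(A[q U b]) = {t0, t1, t3, t6, t7}
E[~q U A[q U b]]: least fixpoint, start Z0 = Sat(A[q U b]) = {t0, t1, t3, t6, t7}, add states in Sat(~q) with some successor in Z. Already a fixed point.
Sat(E[~q U A[q U b]]) = {t0, t1, t3, t6, t7}
|Sat(E[~q U A[q U b]])| = |{t0, t1, t3, t6, t7}| = 5.

5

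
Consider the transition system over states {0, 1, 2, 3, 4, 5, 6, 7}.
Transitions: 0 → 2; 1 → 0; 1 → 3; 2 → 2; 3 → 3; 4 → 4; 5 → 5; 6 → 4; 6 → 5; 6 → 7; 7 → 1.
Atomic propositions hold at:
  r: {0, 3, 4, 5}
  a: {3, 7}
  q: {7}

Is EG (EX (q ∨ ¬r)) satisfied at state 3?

No

Sat(¬r) = {1, 2, 6, 7}
Sat(q ∨ ¬r) = {1, 2, 6, 7}
Sat(EX (q ∨ ¬r)) = {s : some successor in {1, 2, 6, 7}} = {0, 2, 6, 7}
EG (EX (q ∨ ¬r)): greatest fixpoint, start Z0 = {0, 2, 6, 7}, keep only states in Sat with some successor in Z. Z1 = {0, 2, 6}; Z2 = {0, 2}; fixed.
Sat(EG (EX (q ∨ ¬r))) = {0, 2}
3 ∉ Sat(EG (EX (q ∨ ¬r))) = {0, 2}, so the formula does not hold at 3.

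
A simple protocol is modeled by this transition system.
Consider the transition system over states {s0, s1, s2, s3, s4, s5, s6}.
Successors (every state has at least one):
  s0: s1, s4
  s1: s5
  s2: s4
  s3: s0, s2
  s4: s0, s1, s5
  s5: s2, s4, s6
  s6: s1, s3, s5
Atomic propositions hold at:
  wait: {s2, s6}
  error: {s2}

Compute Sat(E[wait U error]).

E[wait U error]: least fixpoint, start Z0 = Sat(error) = {s2}, add states in Sat(wait) with some successor in Z. Already a fixed point.
Sat(E[wait U error]) = {s2}

{s2}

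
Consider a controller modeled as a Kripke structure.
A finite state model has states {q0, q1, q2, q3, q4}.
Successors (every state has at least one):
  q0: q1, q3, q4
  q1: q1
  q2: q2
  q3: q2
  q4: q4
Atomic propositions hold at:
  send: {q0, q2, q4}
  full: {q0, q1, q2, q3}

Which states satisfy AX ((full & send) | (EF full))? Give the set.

Sat(full & send) = {q0, q2}
EF full: least fixpoint, start Z0 = {q0, q1, q2, q3}, add states with some successor in Z. Already a fixed point.
Sat(EF full) = {q0, q1, q2, q3}
Sat((full & send) | (EF full)) = {q0, q1, q2, q3}
Sat(AX ((full & send) | (EF full))) = {s : every successor in {q0, q1, q2, q3}} = {q1, q2, q3}

{q1, q2, q3}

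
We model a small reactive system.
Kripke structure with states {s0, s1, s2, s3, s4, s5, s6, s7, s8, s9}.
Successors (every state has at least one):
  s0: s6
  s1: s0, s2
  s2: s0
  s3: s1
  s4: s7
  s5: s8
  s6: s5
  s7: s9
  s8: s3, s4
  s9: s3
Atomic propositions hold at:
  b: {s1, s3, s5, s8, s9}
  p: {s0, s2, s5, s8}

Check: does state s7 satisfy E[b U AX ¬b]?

Sat(¬b) = {s0, s2, s4, s6, s7}
Sat(AX ¬b) = {s : every successor in {s0, s2, s4, s6, s7}} = {s0, s1, s2, s4}
E[b U AX ¬b]: least fixpoint, start Z0 = Sat(AX ¬b) = {s0, s1, s2, s4}, add states in Sat(b) with some successor in Z. Z1 = {s0, s1, s2, s3, s4, s8}; Z2 = {s0, s1, s2, s3, s4, s5, s8, s9}; fixed.
Sat(E[b U AX ¬b]) = {s0, s1, s2, s3, s4, s5, s8, s9}
s7 ∉ Sat(E[b U AX ¬b]) = {s0, s1, s2, s3, s4, s5, s8, s9}, so the formula does not hold at s7.

No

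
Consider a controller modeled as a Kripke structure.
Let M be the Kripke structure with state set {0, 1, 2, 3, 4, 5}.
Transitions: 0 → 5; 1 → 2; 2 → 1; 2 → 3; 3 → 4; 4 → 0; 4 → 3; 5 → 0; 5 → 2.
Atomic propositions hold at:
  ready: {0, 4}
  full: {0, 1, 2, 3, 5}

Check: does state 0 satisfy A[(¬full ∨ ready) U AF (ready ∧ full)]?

Yes

Sat(¬full) = {4}
Sat(¬full ∨ ready) = {0, 4}
Sat(ready ∧ full) = {0}
AF (ready ∧ full): least fixpoint, start Z0 = {0}, add states with every successor in Z. Already a fixed point.
Sat(AF (ready ∧ full)) = {0}
A[(¬full ∨ ready) U AF (ready ∧ full)]: least fixpoint, start Z0 = Sat(AF (ready ∧ full)) = {0}, add states in Sat(¬full ∨ ready) with every successor in Z. Already a fixed point.
Sat(A[(¬full ∨ ready) U AF (ready ∧ full)]) = {0}
0 ∈ Sat(A[(¬full ∨ ready) U AF (ready ∧ full)]) = {0}, so the formula holds at 0.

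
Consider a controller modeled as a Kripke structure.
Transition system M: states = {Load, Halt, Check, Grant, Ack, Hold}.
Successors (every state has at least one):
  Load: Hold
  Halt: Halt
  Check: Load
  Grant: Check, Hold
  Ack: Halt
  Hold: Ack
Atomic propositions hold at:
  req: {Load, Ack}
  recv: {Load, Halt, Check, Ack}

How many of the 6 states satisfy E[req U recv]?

E[req U recv]: least fixpoint, start Z0 = Sat(recv) = {Load, Halt, Check, Ack}, add states in Sat(req) with some successor in Z. Already a fixed point.
Sat(E[req U recv]) = {Load, Halt, Check, Ack}
|Sat(E[req U recv])| = |{Load, Halt, Check, Ack}| = 4.

4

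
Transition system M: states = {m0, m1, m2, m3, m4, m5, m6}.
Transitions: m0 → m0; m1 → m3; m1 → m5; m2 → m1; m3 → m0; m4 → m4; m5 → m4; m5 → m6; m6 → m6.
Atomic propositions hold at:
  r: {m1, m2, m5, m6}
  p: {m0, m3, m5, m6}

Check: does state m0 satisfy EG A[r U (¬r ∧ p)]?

Yes

Sat(¬r) = {m0, m3, m4}
Sat(¬r ∧ p) = {m0, m3}
A[r U (¬r ∧ p)]: least fixpoint, start Z0 = Sat((¬r ∧ p)) = {m0, m3}, add states in Sat(r) with every successor in Z. Already a fixed point.
Sat(A[r U (¬r ∧ p)]) = {m0, m3}
EG A[r U (¬r ∧ p)]: greatest fixpoint, start Z0 = {m0, m3}, keep only states in Sat with some successor in Z. Already a fixed point.
Sat(EG A[r U (¬r ∧ p)]) = {m0, m3}
m0 ∈ Sat(EG A[r U (¬r ∧ p)]) = {m0, m3}, so the formula holds at m0.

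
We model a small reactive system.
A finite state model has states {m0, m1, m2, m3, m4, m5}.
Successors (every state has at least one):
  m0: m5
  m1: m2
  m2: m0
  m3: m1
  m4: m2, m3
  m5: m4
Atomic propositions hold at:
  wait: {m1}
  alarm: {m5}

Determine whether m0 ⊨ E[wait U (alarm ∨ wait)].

Sat(alarm ∨ wait) = {m1, m5}
E[wait U (alarm ∨ wait)]: least fixpoint, start Z0 = Sat((alarm ∨ wait)) = {m1, m5}, add states in Sat(wait) with some successor in Z. Already a fixed point.
Sat(E[wait U (alarm ∨ wait)]) = {m1, m5}
m0 ∉ Sat(E[wait U (alarm ∨ wait)]) = {m1, m5}, so the formula does not hold at m0.

No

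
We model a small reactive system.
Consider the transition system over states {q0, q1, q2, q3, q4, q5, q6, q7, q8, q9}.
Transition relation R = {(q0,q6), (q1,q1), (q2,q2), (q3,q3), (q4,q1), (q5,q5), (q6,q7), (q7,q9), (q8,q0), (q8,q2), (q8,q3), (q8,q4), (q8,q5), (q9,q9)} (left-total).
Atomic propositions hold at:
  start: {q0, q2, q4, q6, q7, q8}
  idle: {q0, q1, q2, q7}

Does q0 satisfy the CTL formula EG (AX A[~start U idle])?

No

Sat(~start) = {q1, q3, q5, q9}
A[~start U idle]: least fixpoint, start Z0 = Sat(idle) = {q0, q1, q2, q7}, add states in Sat(~start) with every successor in Z. Already a fixed point.
Sat(A[~start U idle]) = {q0, q1, q2, q7}
Sat(AX A[~start U idle]) = {s : every successor in {q0, q1, q2, q7}} = {q1, q2, q4, q6}
EG (AX A[~start U idle]): greatest fixpoint, start Z0 = {q1, q2, q4, q6}, keep only states in Sat with some successor in Z. Z1 = {q1, q2, q4}; fixed.
Sat(EG (AX A[~start U idle])) = {q1, q2, q4}
q0 ∉ Sat(EG (AX A[~start U idle])) = {q1, q2, q4}, so the formula does not hold at q0.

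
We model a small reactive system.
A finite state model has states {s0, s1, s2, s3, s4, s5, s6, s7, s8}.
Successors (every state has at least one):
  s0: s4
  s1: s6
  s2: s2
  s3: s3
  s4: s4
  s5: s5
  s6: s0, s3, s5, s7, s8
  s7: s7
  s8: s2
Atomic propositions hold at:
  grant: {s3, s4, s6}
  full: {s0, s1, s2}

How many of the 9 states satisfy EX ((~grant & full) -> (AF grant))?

7

Sat(~grant) = {s0, s1, s2, s5, s7, s8}
Sat(~grant & full) = {s0, s1, s2}
AF grant: least fixpoint, start Z0 = {s3, s4, s6}, add states with every successor in Z. Z1 = {s0, s1, s3, s4, s6}; fixed.
Sat(AF grant) = {s0, s1, s3, s4, s6}
Sat((~grant & full) -> (AF grant)) = {s0, s1, s3, s4, s5, s6, s7, s8}
Sat(EX ((~grant & full) -> (AF grant))) = {s : some successor in {s0, s1, s3, s4, s5, s6, s7, s8}} = {s0, s1, s3, s4, s5, s6, s7}
|Sat(EX ((~grant & full) -> (AF grant)))| = |{s0, s1, s3, s4, s5, s6, s7}| = 7.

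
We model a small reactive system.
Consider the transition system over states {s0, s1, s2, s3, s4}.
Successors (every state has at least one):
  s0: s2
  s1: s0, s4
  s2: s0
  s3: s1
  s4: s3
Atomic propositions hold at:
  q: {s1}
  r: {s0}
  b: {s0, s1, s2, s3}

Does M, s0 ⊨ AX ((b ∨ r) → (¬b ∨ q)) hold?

No

Sat(b ∨ r) = {s0, s1, s2, s3}
Sat(¬b) = {s4}
Sat(¬b ∨ q) = {s1, s4}
Sat((b ∨ r) → (¬b ∨ q)) = {s1, s4}
Sat(AX ((b ∨ r) → (¬b ∨ q))) = {s : every successor in {s1, s4}} = {s3}
s0 ∉ Sat(AX ((b ∨ r) → (¬b ∨ q))) = {s3}, so the formula does not hold at s0.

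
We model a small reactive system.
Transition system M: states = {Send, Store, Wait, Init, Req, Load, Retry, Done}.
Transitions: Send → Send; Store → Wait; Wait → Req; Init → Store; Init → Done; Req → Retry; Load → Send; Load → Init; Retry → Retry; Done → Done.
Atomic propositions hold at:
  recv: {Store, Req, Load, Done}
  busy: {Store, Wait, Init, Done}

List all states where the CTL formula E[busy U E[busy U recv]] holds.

E[busy U recv]: least fixpoint, start Z0 = Sat(recv) = {Store, Req, Load, Done}, add states in Sat(busy) with some successor in Z. Z1 = {Store, Wait, Init, Req, Load, Done}; fixed.
Sat(E[busy U recv]) = {Store, Wait, Init, Req, Load, Done}
E[busy U E[busy U recv]]: least fixpoint, start Z0 = Sat(E[busy U recv]) = {Store, Wait, Init, Req, Load, Done}, add states in Sat(busy) with some successor in Z. Already a fixed point.
Sat(E[busy U E[busy U recv]]) = {Store, Wait, Init, Req, Load, Done}

{Store, Wait, Init, Req, Load, Done}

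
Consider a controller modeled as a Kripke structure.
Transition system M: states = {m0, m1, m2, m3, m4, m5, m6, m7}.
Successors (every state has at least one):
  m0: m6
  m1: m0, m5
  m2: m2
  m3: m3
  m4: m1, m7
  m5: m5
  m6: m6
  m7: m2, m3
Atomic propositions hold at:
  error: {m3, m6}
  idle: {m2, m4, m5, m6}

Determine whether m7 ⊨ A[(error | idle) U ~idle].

Yes

Sat(error | idle) = {m2, m3, m4, m5, m6}
Sat(~idle) = {m0, m1, m3, m7}
A[(error | idle) U ~idle]: least fixpoint, start Z0 = Sat(~idle) = {m0, m1, m3, m7}, add states in Sat(error | idle) with every successor in Z. Z1 = {m0, m1, m3, m4, m7}; fixed.
Sat(A[(error | idle) U ~idle]) = {m0, m1, m3, m4, m7}
m7 ∈ Sat(A[(error | idle) U ~idle]) = {m0, m1, m3, m4, m7}, so the formula holds at m7.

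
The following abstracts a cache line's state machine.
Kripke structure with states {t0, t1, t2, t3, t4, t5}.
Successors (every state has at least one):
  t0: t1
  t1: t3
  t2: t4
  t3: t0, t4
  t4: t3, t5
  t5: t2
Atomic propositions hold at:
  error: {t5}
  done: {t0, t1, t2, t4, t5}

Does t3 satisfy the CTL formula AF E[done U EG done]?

EG done: greatest fixpoint, start Z0 = {t0, t1, t2, t4, t5}, keep only states in Sat with some successor in Z. Z1 = {t0, t2, t4, t5}; Z2 = {t2, t4, t5}; fixed.
Sat(EG done) = {t2, t4, t5}
E[done U EG done]: least fixpoint, start Z0 = Sat(EG done) = {t2, t4, t5}, add states in Sat(done) with some successor in Z. Already a fixed point.
Sat(E[done U EG done]) = {t2, t4, t5}
AF E[done U EG done]: least fixpoint, start Z0 = {t2, t4, t5}, add states with every successor in Z. Already a fixed point.
Sat(AF E[done U EG done]) = {t2, t4, t5}
t3 ∉ Sat(AF E[done U EG done]) = {t2, t4, t5}, so the formula does not hold at t3.

No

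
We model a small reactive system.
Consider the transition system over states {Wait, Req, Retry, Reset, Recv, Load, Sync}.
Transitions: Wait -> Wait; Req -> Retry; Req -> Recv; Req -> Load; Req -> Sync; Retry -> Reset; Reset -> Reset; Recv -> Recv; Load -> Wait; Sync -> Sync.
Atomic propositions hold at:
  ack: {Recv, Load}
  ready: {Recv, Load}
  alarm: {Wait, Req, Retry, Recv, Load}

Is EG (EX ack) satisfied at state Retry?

No

Sat(EX ack) = {s : some successor in {Recv, Load}} = {Req, Recv}
EG (EX ack): greatest fixpoint, start Z0 = {Req, Recv}, keep only states in Sat with some successor in Z. Already a fixed point.
Sat(EG (EX ack)) = {Req, Recv}
Retry ∉ Sat(EG (EX ack)) = {Req, Recv}, so the formula does not hold at Retry.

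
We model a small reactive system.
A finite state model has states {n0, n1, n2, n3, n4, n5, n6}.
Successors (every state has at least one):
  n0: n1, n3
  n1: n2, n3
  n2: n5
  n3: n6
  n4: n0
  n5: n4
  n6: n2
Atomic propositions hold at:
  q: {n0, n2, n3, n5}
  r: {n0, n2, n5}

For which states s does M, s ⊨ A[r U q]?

A[r U q]: least fixpoint, start Z0 = Sat(q) = {n0, n2, n3, n5}, add states in Sat(r) with every successor in Z. Already a fixed point.
Sat(A[r U q]) = {n0, n2, n3, n5}

{n0, n2, n3, n5}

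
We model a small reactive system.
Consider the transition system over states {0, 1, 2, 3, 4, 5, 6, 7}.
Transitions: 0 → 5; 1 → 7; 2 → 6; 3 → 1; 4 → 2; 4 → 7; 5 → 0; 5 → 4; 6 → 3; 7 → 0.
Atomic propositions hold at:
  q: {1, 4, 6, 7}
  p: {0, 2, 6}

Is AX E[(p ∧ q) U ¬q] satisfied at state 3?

No

Sat(p ∧ q) = {6}
Sat(¬q) = {0, 2, 3, 5}
E[(p ∧ q) U ¬q]: least fixpoint, start Z0 = Sat(¬q) = {0, 2, 3, 5}, add states in Sat(p ∧ q) with some successor in Z. Z1 = {0, 2, 3, 5, 6}; fixed.
Sat(E[(p ∧ q) U ¬q]) = {0, 2, 3, 5, 6}
Sat(AX E[(p ∧ q) U ¬q]) = {s : every successor in {0, 2, 3, 5, 6}} = {0, 2, 6, 7}
3 ∉ Sat(AX E[(p ∧ q) U ¬q]) = {0, 2, 6, 7}, so the formula does not hold at 3.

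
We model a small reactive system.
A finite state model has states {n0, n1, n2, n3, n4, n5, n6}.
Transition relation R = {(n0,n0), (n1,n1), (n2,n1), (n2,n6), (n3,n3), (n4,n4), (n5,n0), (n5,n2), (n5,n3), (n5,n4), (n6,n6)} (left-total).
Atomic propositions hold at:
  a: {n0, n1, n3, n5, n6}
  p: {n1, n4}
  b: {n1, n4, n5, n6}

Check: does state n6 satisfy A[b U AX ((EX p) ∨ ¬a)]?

Sat(EX p) = {s : some successor in {n1, n4}} = {n1, n2, n4, n5}
Sat(¬a) = {n2, n4}
Sat((EX p) ∨ ¬a) = {n1, n2, n4, n5}
Sat(AX ((EX p) ∨ ¬a)) = {s : every successor in {n1, n2, n4, n5}} = {n1, n4}
A[b U AX ((EX p) ∨ ¬a)]: least fixpoint, start Z0 = Sat(AX ((EX p) ∨ ¬a)) = {n1, n4}, add states in Sat(b) with every successor in Z. Already a fixed point.
Sat(A[b U AX ((EX p) ∨ ¬a)]) = {n1, n4}
n6 ∉ Sat(A[b U AX ((EX p) ∨ ¬a)]) = {n1, n4}, so the formula does not hold at n6.

No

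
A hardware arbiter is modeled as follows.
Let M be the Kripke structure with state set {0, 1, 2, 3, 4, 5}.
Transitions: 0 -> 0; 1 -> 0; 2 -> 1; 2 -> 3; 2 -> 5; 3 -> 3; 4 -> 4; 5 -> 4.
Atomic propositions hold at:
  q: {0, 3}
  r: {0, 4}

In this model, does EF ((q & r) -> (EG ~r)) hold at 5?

Sat(q & r) = {0}
Sat(~r) = {1, 2, 3, 5}
EG ~r: greatest fixpoint, start Z0 = {1, 2, 3, 5}, keep only states in Sat with some successor in Z. Z1 = {2, 3}; fixed.
Sat(EG ~r) = {2, 3}
Sat((q & r) -> (EG ~r)) = {1, 2, 3, 4, 5}
EF ((q & r) -> (EG ~r)): least fixpoint, start Z0 = {1, 2, 3, 4, 5}, add states with some successor in Z. Already a fixed point.
Sat(EF ((q & r) -> (EG ~r))) = {1, 2, 3, 4, 5}
5 ∈ Sat(EF ((q & r) -> (EG ~r))) = {1, 2, 3, 4, 5}, so the formula holds at 5.

Yes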